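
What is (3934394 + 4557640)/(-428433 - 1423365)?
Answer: -1415339/308633 ≈ -4.5858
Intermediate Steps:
(3934394 + 4557640)/(-428433 - 1423365) = 8492034/(-1851798) = 8492034*(-1/1851798) = -1415339/308633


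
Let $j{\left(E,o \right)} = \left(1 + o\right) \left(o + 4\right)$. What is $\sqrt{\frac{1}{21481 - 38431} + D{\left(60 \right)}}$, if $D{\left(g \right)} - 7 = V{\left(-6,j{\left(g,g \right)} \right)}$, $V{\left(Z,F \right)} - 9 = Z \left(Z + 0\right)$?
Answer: $\frac{\sqrt{597588522}}{3390} \approx 7.2111$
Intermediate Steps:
$j{\left(E,o \right)} = \left(1 + o\right) \left(4 + o\right)$
$V{\left(Z,F \right)} = 9 + Z^{2}$ ($V{\left(Z,F \right)} = 9 + Z \left(Z + 0\right) = 9 + Z Z = 9 + Z^{2}$)
$D{\left(g \right)} = 52$ ($D{\left(g \right)} = 7 + \left(9 + \left(-6\right)^{2}\right) = 7 + \left(9 + 36\right) = 7 + 45 = 52$)
$\sqrt{\frac{1}{21481 - 38431} + D{\left(60 \right)}} = \sqrt{\frac{1}{21481 - 38431} + 52} = \sqrt{\frac{1}{-16950} + 52} = \sqrt{- \frac{1}{16950} + 52} = \sqrt{\frac{881399}{16950}} = \frac{\sqrt{597588522}}{3390}$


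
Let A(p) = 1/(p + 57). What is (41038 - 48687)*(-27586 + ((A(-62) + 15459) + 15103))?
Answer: -113809471/5 ≈ -2.2762e+7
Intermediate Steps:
A(p) = 1/(57 + p)
(41038 - 48687)*(-27586 + ((A(-62) + 15459) + 15103)) = (41038 - 48687)*(-27586 + ((1/(57 - 62) + 15459) + 15103)) = -7649*(-27586 + ((1/(-5) + 15459) + 15103)) = -7649*(-27586 + ((-⅕ + 15459) + 15103)) = -7649*(-27586 + (77294/5 + 15103)) = -7649*(-27586 + 152809/5) = -7649*14879/5 = -113809471/5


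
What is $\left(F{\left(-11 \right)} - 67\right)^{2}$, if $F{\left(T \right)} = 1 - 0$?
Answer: $4356$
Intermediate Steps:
$F{\left(T \right)} = 1$ ($F{\left(T \right)} = 1 + 0 = 1$)
$\left(F{\left(-11 \right)} - 67\right)^{2} = \left(1 - 67\right)^{2} = \left(-66\right)^{2} = 4356$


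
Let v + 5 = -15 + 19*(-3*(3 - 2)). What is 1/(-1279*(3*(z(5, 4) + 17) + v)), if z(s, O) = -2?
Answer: 1/40928 ≈ 2.4433e-5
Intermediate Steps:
v = -77 (v = -5 + (-15 + 19*(-3*(3 - 2))) = -5 + (-15 + 19*(-3*1)) = -5 + (-15 + 19*(-3)) = -5 + (-15 - 57) = -5 - 72 = -77)
1/(-1279*(3*(z(5, 4) + 17) + v)) = 1/(-1279*(3*(-2 + 17) - 77)) = 1/(-1279*(3*15 - 77)) = 1/(-1279*(45 - 77)) = 1/(-1279*(-32)) = 1/40928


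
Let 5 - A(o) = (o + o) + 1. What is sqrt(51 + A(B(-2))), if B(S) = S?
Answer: sqrt(59) ≈ 7.6811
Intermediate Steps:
A(o) = 4 - 2*o (A(o) = 5 - ((o + o) + 1) = 5 - (2*o + 1) = 5 - (1 + 2*o) = 5 + (-1 - 2*o) = 4 - 2*o)
sqrt(51 + A(B(-2))) = sqrt(51 + (4 - 2*(-2))) = sqrt(51 + (4 + 4)) = sqrt(51 + 8) = sqrt(59)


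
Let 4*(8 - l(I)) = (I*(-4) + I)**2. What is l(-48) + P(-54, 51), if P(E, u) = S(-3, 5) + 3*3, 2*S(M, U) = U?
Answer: -10329/2 ≈ -5164.5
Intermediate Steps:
S(M, U) = U/2
l(I) = 8 - 9*I**2/4 (l(I) = 8 - (I*(-4) + I)**2/4 = 8 - (-4*I + I)**2/4 = 8 - 9*I**2/4)
P(E, u) = 23/2 (P(E, u) = (1/2)*5 + 3*3 = 5/2 + 9 = 23/2)
l(-48) + P(-54, 51) = (8 - 9/4*(-48)**2) + 23/2 = (8 - 9/4*2304) + 23/2 = (8 - 5184) + 23/2 = -5176 + 23/2 = -10329/2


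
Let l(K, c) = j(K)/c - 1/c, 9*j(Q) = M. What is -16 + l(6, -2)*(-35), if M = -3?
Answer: -118/3 ≈ -39.333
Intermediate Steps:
j(Q) = -⅓ (j(Q) = (⅑)*(-3) = -⅓)
l(K, c) = -4/(3*c) (l(K, c) = -1/(3*c) - 1/c = -4/(3*c))
-16 + l(6, -2)*(-35) = -16 - 4/3/(-2)*(-35) = -16 - 4/3*(-½)*(-35) = -16 + (⅔)*(-35) = -16 - 70/3 = -118/3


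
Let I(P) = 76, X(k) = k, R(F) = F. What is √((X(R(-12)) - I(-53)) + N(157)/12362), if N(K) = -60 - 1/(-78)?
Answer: I*√20455651316373/482118 ≈ 9.3811*I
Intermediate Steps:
N(K) = -4679/78 (N(K) = -60 - 1*(-1/78) = -60 + 1/78 = -4679/78)
√((X(R(-12)) - I(-53)) + N(157)/12362) = √((-12 - 1*76) - 4679/78/12362) = √((-12 - 76) - 4679/78*1/12362) = √(-88 - 4679/964236) = √(-84857447/964236) = I*√20455651316373/482118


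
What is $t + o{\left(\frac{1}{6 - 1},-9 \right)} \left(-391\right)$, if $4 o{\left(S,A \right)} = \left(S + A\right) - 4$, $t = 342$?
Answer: $\frac{7966}{5} \approx 1593.2$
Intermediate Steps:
$o{\left(S,A \right)} = -1 + \frac{A}{4} + \frac{S}{4}$ ($o{\left(S,A \right)} = \frac{\left(S + A\right) - 4}{4} = \frac{\left(A + S\right) - 4}{4} = \frac{-4 + A + S}{4} = -1 + \frac{A}{4} + \frac{S}{4}$)
$t + o{\left(\frac{1}{6 - 1},-9 \right)} \left(-391\right) = 342 + \left(-1 + \frac{1}{4} \left(-9\right) + \frac{1}{4 \left(6 - 1\right)}\right) \left(-391\right) = 342 + \left(-1 - \frac{9}{4} + \frac{1}{4 \cdot 5}\right) \left(-391\right) = 342 + \left(-1 - \frac{9}{4} + \frac{1}{4} \cdot \frac{1}{5}\right) \left(-391\right) = 342 + \left(-1 - \frac{9}{4} + \frac{1}{20}\right) \left(-391\right) = 342 - - \frac{6256}{5} = 342 + \frac{6256}{5} = \frac{7966}{5}$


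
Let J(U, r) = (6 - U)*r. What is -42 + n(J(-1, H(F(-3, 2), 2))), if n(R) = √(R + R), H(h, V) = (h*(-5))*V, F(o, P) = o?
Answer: -42 + 2*√105 ≈ -21.506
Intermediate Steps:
H(h, V) = -5*V*h (H(h, V) = (-5*h)*V = -5*V*h)
J(U, r) = r*(6 - U)
n(R) = √2*√R (n(R) = √(2*R) = √2*√R)
-42 + n(J(-1, H(F(-3, 2), 2))) = -42 + √2*√((-5*2*(-3))*(6 - 1*(-1))) = -42 + √2*√(30*(6 + 1)) = -42 + √2*√(30*7) = -42 + √2*√210 = -42 + 2*√105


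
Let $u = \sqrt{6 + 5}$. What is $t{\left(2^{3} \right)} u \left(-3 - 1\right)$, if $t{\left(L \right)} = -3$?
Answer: $12 \sqrt{11} \approx 39.799$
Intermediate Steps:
$u = \sqrt{11} \approx 3.3166$
$t{\left(2^{3} \right)} u \left(-3 - 1\right) = - 3 \sqrt{11} \left(-3 - 1\right) = - 3 \sqrt{11} \left(-4\right) = 12 \sqrt{11}$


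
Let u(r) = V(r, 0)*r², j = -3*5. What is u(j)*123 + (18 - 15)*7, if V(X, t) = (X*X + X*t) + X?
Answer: 5811771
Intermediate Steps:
j = -15
V(X, t) = X + X² + X*t (V(X, t) = (X² + X*t) + X = X + X² + X*t)
u(r) = r³*(1 + r) (u(r) = (r*(1 + r + 0))*r² = (r*(1 + r))*r² = r³*(1 + r))
u(j)*123 + (18 - 15)*7 = ((-15)³*(1 - 15))*123 + (18 - 15)*7 = -3375*(-14)*123 + 3*7 = 47250*123 + 21 = 5811750 + 21 = 5811771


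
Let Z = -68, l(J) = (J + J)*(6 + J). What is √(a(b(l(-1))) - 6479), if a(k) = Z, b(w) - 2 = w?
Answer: I*√6547 ≈ 80.914*I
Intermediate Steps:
l(J) = 2*J*(6 + J) (l(J) = (2*J)*(6 + J) = 2*J*(6 + J))
b(w) = 2 + w
a(k) = -68
√(a(b(l(-1))) - 6479) = √(-68 - 6479) = √(-6547) = I*√6547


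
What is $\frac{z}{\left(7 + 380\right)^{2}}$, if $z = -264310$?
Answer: $- \frac{264310}{149769} \approx -1.7648$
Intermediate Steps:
$\frac{z}{\left(7 + 380\right)^{2}} = - \frac{264310}{\left(7 + 380\right)^{2}} = - \frac{264310}{387^{2}} = - \frac{264310}{149769}$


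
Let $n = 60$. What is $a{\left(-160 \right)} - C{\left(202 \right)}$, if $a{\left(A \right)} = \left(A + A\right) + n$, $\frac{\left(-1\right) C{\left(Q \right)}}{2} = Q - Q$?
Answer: $-260$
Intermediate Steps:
$C{\left(Q \right)} = 0$ ($C{\left(Q \right)} = - 2 \left(Q - Q\right) = \left(-2\right) 0 = 0$)
$a{\left(A \right)} = 60 + 2 A$ ($a{\left(A \right)} = \left(A + A\right) + 60 = 2 A + 60 = 60 + 2 A$)
$a{\left(-160 \right)} - C{\left(202 \right)} = \left(60 + 2 \left(-160\right)\right) - 0 = \left(60 - 320\right) + 0 = -260 + 0 = -260$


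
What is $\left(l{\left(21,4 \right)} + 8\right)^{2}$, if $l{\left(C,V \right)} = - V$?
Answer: $16$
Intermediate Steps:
$\left(l{\left(21,4 \right)} + 8\right)^{2} = \left(\left(-1\right) 4 + 8\right)^{2} = \left(-4 + 8\right)^{2} = 4^{2} = 16$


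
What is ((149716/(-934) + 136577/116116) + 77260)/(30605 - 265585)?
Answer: -19266754003/58719197680 ≈ -0.32812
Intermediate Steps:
((149716/(-934) + 136577/116116) + 77260)/(30605 - 265585) = ((149716*(-1/934) + 136577*(1/116116)) + 77260)/(-234980) = ((-74858/467 + 19511/16588) + 77260)*(-1/234980) = (-1232632867/7746596 + 77260)*(-1/234980) = (597269374093/7746596)*(-1/234980) = -19266754003/58719197680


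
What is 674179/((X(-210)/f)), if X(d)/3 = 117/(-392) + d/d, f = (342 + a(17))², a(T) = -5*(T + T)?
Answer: 710764120192/75 ≈ 9.4768e+9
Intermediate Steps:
a(T) = -10*T
f = 29584 (f = (342 - 10*17)² = (342 - 170)² = 172² = 29584)
X(d) = 825/392 (X(d) = 3*(117/(-392) + d/d) = 3*(117*(-1/392) + 1) = 3*(-117/392 + 1) = 3*(275/392) = 825/392)
674179/((X(-210)/f)) = 674179/(((825/392)/29584)) = 674179/(((825/392)*(1/29584))) = 674179/(825/11596928) = 674179*(11596928/825) = 710764120192/75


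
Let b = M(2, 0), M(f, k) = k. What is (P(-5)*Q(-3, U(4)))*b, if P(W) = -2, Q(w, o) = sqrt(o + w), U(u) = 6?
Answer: 0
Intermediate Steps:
b = 0
(P(-5)*Q(-3, U(4)))*b = -2*sqrt(6 - 3)*0 = -2*sqrt(3)*0 = 0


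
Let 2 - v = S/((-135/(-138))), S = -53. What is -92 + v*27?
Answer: 7124/5 ≈ 1424.8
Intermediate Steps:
v = 2528/45 (v = 2 - (-53)/((-135/(-138))) = 2 - (-53)/((-135*(-1/138))) = 2 - (-53)/45/46 = 2 - (-53)*46/45 = 2 - 1*(-2438/45) = 2 + 2438/45 = 2528/45 ≈ 56.178)
-92 + v*27 = -92 + (2528/45)*27 = -92 + 7584/5 = 7124/5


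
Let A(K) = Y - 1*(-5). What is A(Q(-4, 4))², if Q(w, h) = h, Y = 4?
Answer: 81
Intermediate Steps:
A(K) = 9 (A(K) = 4 - 1*(-5) = 4 + 5 = 9)
A(Q(-4, 4))² = 9² = 81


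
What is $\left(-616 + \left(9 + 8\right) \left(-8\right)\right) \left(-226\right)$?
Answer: $169952$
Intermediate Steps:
$\left(-616 + \left(9 + 8\right) \left(-8\right)\right) \left(-226\right) = \left(-616 + 17 \left(-8\right)\right) \left(-226\right) = \left(-616 - 136\right) \left(-226\right) = \left(-752\right) \left(-226\right) = 169952$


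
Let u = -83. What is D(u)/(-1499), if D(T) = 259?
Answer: -259/1499 ≈ -0.17278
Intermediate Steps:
D(u)/(-1499) = 259/(-1499) = 259*(-1/1499) = -259/1499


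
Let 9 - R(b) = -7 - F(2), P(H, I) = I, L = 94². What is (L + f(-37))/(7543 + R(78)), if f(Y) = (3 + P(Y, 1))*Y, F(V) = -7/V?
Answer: 5792/5037 ≈ 1.1499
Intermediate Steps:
L = 8836
f(Y) = 4*Y (f(Y) = (3 + 1)*Y = 4*Y)
R(b) = 25/2 (R(b) = 9 - (-7 - (-7)/2) = 9 - (-7 - 1*(-7/2)) = 9 - (-7 + 7/2) = 9 - 1*(-7/2) = 9 + 7/2 = 25/2)
(L + f(-37))/(7543 + R(78)) = (8836 + 4*(-37))/(7543 + 25/2) = (8836 - 148)/(15111/2) = 8688*(2/15111) = 5792/5037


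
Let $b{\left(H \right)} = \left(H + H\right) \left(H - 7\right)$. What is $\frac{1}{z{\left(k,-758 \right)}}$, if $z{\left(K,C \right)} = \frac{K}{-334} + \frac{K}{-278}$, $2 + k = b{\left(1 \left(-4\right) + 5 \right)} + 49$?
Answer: $- \frac{23213}{5355} \approx -4.3348$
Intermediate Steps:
$b{\left(H \right)} = 2 H \left(-7 + H\right)$
$k = 35$ ($k = -2 + \left(2 \left(1 \left(-4\right) + 5\right) \left(-7 + \left(1 \left(-4\right) + 5\right)\right) + 49\right) = -2 + \left(2 \left(-4 + 5\right) \left(-7 + \left(-4 + 5\right)\right) + 49\right) = -2 + \left(2 \cdot 1 \left(-7 + 1\right) + 49\right) = -2 + \left(2 \cdot 1 \left(-6\right) + 49\right) = -2 + \left(-12 + 49\right) = -2 + 37 = 35$)
$z{\left(K,C \right)} = - \frac{153 K}{23213}$ ($z{\left(K,C \right)} = K \left(- \frac{1}{334}\right) + K \left(- \frac{1}{278}\right) = - \frac{K}{334} - \frac{K}{278} = - \frac{153 K}{23213}$)
$\frac{1}{z{\left(k,-758 \right)}} = \frac{1}{\left(- \frac{153}{23213}\right) 35} = \frac{1}{- \frac{5355}{23213}} = - \frac{23213}{5355}$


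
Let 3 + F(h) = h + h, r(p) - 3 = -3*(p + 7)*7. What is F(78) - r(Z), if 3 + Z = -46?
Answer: -732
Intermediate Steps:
Z = -49 (Z = -3 - 46 = -49)
r(p) = -144 - 21*p (r(p) = 3 - 3*(p + 7)*7 = 3 - 3*(7 + p)*7 = 3 + (-21 - 3*p)*7 = 3 + (-147 - 21*p) = -144 - 21*p)
F(h) = -3 + 2*h (F(h) = -3 + (h + h) = -3 + 2*h)
F(78) - r(Z) = (-3 + 2*78) - (-144 - 21*(-49)) = (-3 + 156) - (-144 + 1029) = 153 - 1*885 = 153 - 885 = -732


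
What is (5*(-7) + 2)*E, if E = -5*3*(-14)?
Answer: -6930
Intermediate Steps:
E = 210 (E = -15*(-14) = 210)
(5*(-7) + 2)*E = (5*(-7) + 2)*210 = (-35 + 2)*210 = -33*210 = -6930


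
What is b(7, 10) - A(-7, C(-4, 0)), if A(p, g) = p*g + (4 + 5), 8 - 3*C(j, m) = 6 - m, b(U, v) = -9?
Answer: -40/3 ≈ -13.333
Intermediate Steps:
C(j, m) = ⅔ + m/3 (C(j, m) = 8/3 - (6 - m)/3 = 8/3 + (-2 + m/3) = ⅔ + m/3)
A(p, g) = 9 + g*p (A(p, g) = g*p + 9 = 9 + g*p)
b(7, 10) - A(-7, C(-4, 0)) = -9 - (9 + (⅔ + (⅓)*0)*(-7)) = -9 - (9 + (⅔ + 0)*(-7)) = -9 - (9 + (⅔)*(-7)) = -9 - (9 - 14/3) = -9 - 1*13/3 = -9 - 13/3 = -40/3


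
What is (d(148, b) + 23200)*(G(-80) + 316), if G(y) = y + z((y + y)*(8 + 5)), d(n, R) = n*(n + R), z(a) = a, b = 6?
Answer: -84809248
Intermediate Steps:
d(n, R) = n*(R + n)
G(y) = 27*y (G(y) = y + (y + y)*(8 + 5) = y + (2*y)*13 = y + 26*y = 27*y)
(d(148, b) + 23200)*(G(-80) + 316) = (148*(6 + 148) + 23200)*(27*(-80) + 316) = (148*154 + 23200)*(-2160 + 316) = (22792 + 23200)*(-1844) = 45992*(-1844) = -84809248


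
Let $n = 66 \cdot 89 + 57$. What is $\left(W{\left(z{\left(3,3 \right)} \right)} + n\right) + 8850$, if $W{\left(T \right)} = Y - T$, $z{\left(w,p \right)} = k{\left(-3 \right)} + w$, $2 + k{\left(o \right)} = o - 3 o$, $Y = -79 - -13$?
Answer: $14708$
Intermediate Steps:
$Y = -66$ ($Y = -79 + 13 = -66$)
$k{\left(o \right)} = -2 - 2 o$ ($k{\left(o \right)} = -2 + \left(o - 3 o\right) = -2 - 2 o$)
$z{\left(w,p \right)} = 4 + w$ ($z{\left(w,p \right)} = \left(-2 - -6\right) + w = \left(-2 + 6\right) + w = 4 + w$)
$n = 5931$ ($n = 5874 + 57 = 5931$)
$W{\left(T \right)} = -66 - T$
$\left(W{\left(z{\left(3,3 \right)} \right)} + n\right) + 8850 = \left(\left(-66 - \left(4 + 3\right)\right) + 5931\right) + 8850 = \left(\left(-66 - 7\right) + 5931\right) + 8850 = \left(-73 + 5931\right) + 8850 = 5858 + 8850 = 14708$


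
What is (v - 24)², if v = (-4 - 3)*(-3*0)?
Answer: 576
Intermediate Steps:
v = 0 (v = -7*0 = 0)
(v - 24)² = (0 - 24)² = (-24)² = 576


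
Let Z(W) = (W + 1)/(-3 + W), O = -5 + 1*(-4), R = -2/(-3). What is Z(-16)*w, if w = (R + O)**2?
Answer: 3125/57 ≈ 54.825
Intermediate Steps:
R = 2/3 (R = -2*(-1/3) = 2/3 ≈ 0.66667)
O = -9 (O = -5 - 4 = -9)
Z(W) = (1 + W)/(-3 + W)
w = 625/9 (w = (2/3 - 9)**2 = (-25/3)**2 = 625/9 ≈ 69.444)
Z(-16)*w = ((1 - 16)/(-3 - 16))*(625/9) = (-15/(-19))*(625/9) = -1/19*(-15)*(625/9) = (15/19)*(625/9) = 3125/57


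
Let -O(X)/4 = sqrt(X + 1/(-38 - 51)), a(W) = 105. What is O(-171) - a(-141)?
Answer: -105 - 8*I*sqrt(338645)/89 ≈ -105.0 - 52.309*I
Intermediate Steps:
O(X) = -4*sqrt(-1/89 + X) (O(X) = -4*sqrt(X + 1/(-38 - 51)) = -4*sqrt(X + 1/(-89)) = -4*sqrt(X - 1/89) = -4*sqrt(-1/89 + X))
O(-171) - a(-141) = -4*sqrt(-89 + 7921*(-171))/89 - 1*105 = -4*sqrt(-89 - 1354491)/89 - 105 = -8*I*sqrt(338645)/89 - 105 = -105 - 8*I*sqrt(338645)/89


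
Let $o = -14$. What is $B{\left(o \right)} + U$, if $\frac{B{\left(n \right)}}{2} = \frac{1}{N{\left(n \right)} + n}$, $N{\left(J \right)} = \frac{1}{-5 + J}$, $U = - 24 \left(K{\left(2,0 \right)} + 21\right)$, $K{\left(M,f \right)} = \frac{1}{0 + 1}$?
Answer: $- \frac{141014}{267} \approx -528.14$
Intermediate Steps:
$K{\left(M,f \right)} = 1$ ($K{\left(M,f \right)} = 1^{-1} = 1$)
$U = -528$ ($U = - 24 \left(1 + 21\right) = \left(-24\right) 22 = -528$)
$B{\left(n \right)} = \frac{2}{n + \frac{1}{-5 + n}}$ ($B{\left(n \right)} = \frac{2}{\frac{1}{-5 + n} + n} = \frac{2}{n + \frac{1}{-5 + n}}$)
$B{\left(o \right)} + U = \frac{2 \left(-5 - 14\right)}{1 - 14 \left(-5 - 14\right)} - 528 = 2 \frac{1}{1 - -266} \left(-19\right) - 528 = 2 \frac{1}{1 + 266} \left(-19\right) - 528 = 2 \cdot \frac{1}{267} \left(-19\right) - 528 = - \frac{38}{267} - 528 = - \frac{141014}{267}$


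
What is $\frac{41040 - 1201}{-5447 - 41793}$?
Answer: $- \frac{39839}{47240} \approx -0.84333$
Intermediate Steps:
$\frac{41040 - 1201}{-5447 - 41793} = \frac{41040 + \left(-12783 + 11582\right)}{-47240} = \left(41040 - 1201\right) \left(- \frac{1}{47240}\right) = 39839 \left(- \frac{1}{47240}\right) = - \frac{39839}{47240}$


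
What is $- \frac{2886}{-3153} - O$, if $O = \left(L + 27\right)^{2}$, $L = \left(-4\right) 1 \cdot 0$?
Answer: $- \frac{765217}{1051} \approx -728.08$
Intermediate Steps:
$L = 0$ ($L = \left(-4\right) 0 = 0$)
$O = 729$ ($O = \left(0 + 27\right)^{2} = 27^{2} = 729$)
$- \frac{2886}{-3153} - O = - \frac{2886}{-3153} - 729 = \left(-2886\right) \left(- \frac{1}{3153}\right) - 729 = \frac{962}{1051} - 729 = - \frac{765217}{1051}$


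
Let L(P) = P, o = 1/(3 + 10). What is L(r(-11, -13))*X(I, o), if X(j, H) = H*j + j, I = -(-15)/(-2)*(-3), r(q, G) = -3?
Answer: -945/13 ≈ -72.692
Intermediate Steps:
o = 1/13 ≈ 0.076923
I = 45/2 (I = -(-15)*(-1)/2*(-3) = -3*5/2*(-3) = -15/2*(-3) = 45/2 ≈ 22.500)
X(j, H) = j + H*j
L(r(-11, -13))*X(I, o) = -135*(1 + 1/13)/2 = -135*14/(2*13) = -3*315/13 = -945/13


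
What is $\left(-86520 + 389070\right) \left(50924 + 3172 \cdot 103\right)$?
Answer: $114254982000$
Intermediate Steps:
$\left(-86520 + 389070\right) \left(50924 + 3172 \cdot 103\right) = 302550 \left(50924 + 326716\right) = 302550 \cdot 377640 = 114254982000$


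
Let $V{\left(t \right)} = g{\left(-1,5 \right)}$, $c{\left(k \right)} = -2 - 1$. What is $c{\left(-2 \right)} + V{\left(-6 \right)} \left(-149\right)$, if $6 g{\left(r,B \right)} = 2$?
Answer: $- \frac{158}{3} \approx -52.667$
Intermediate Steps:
$c{\left(k \right)} = -3$
$g{\left(r,B \right)} = \frac{1}{3}$ ($g{\left(r,B \right)} = \frac{1}{6} \cdot 2 = \frac{1}{3}$)
$V{\left(t \right)} = \frac{1}{3}$
$c{\left(-2 \right)} + V{\left(-6 \right)} \left(-149\right) = -3 + \frac{1}{3} \left(-149\right) = -3 - \frac{149}{3} = - \frac{158}{3}$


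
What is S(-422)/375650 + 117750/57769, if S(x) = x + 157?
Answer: 8843495743/4340184970 ≈ 2.0376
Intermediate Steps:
S(x) = 157 + x
S(-422)/375650 + 117750/57769 = (157 - 422)/375650 + 117750/57769 = -265*1/375650 + 117750*(1/57769) = -53/75130 + 117750/57769 = 8843495743/4340184970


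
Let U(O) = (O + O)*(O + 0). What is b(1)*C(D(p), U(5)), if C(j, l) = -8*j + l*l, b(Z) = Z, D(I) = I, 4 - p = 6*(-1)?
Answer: 2420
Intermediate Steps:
p = 10 (p = 4 - 6*(-1) = 4 - 1*(-6) = 4 + 6 = 10)
U(O) = 2*O² (U(O) = (2*O)*O = 2*O²)
C(j, l) = l² - 8*j (C(j, l) = -8*j + l² = l² - 8*j)
b(1)*C(D(p), U(5)) = 1*((2*5²)² - 8*10) = 1*((2*25)² - 80) = 1*(50² - 80) = 1*(2500 - 80) = 1*2420 = 2420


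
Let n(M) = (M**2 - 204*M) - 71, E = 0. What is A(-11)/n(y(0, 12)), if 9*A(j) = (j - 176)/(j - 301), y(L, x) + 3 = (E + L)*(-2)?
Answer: 17/140400 ≈ 0.00012108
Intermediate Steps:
y(L, x) = -3 - 2*L (y(L, x) = -3 + (0 + L)*(-2) = -3 + L*(-2) = -3 - 2*L)
n(M) = -71 + M**2 - 204*M
A(j) = (-176 + j)/(9*(-301 + j)) (A(j) = ((j - 176)/(j - 301))/9 = ((-176 + j)/(-301 + j))/9 = (-176 + j)/(9*(-301 + j)))
A(-11)/n(y(0, 12)) = ((-176 - 11)/(9*(-301 - 11)))/(-71 + (-3 - 2*0)**2 - 204*(-3 - 2*0)) = ((1/9)*(-187)/(-312))/(-71 + (-3 + 0)**2 - 204*(-3 + 0)) = ((1/9)*(-1/312)*(-187))/(-71 + (-3)**2 - 204*(-3)) = 187/(2808*(-71 + 9 + 612)) = (187/2808)/550 = (187/2808)*(1/550) = 17/140400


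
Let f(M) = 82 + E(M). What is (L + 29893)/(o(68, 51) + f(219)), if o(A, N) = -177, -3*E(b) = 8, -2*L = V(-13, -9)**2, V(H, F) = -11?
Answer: -178995/586 ≈ -305.45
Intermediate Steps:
L = -121/2 (L = -1/2*(-11)**2 = -1/2*121 = -121/2 ≈ -60.500)
E(b) = -8/3 (E(b) = -1/3*8 = -8/3)
f(M) = 238/3 (f(M) = 82 - 8/3 = 238/3)
(L + 29893)/(o(68, 51) + f(219)) = (-121/2 + 29893)/(-177 + 238/3) = 59665/(2*(-293/3)) = (59665/2)*(-3/293) = -178995/586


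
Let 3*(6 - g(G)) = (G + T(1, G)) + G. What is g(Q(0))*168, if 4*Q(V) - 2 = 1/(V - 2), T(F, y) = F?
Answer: 910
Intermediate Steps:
Q(V) = ½ + 1/(4*(-2 + V)) (Q(V) = ½ + 1/(4*(V - 2)) = ½ + 1/(4*(-2 + V)))
g(G) = 17/3 - 2*G/3 (g(G) = 6 - ((G + 1) + G)/3 = 6 - ((1 + G) + G)/3 = 6 - (1 + 2*G)/3 = 6 + (-⅓ - 2*G/3) = 17/3 - 2*G/3)
g(Q(0))*168 = (17/3 - (-3 + 2*0)/(6*(-2 + 0)))*168 = (17/3 - (-3 + 0)/(6*(-2)))*168 = (17/3 - (-1)*(-3)/(6*2))*168 = (17/3 - ⅔*3/8)*168 = (17/3 - ¼)*168 = (65/12)*168 = 910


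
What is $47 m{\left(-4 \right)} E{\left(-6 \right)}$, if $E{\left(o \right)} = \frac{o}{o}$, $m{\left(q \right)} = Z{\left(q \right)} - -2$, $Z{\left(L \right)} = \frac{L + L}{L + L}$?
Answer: $141$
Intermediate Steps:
$Z{\left(L \right)} = 1$ ($Z{\left(L \right)} = \frac{2 L}{2 L} = 2 L \frac{1}{2 L} = 1$)
$m{\left(q \right)} = 3$ ($m{\left(q \right)} = 1 - -2 = 1 + 2 = 3$)
$E{\left(o \right)} = 1$
$47 m{\left(-4 \right)} E{\left(-6 \right)} = 47 \cdot 3 \cdot 1 = 141 \cdot 1 = 141$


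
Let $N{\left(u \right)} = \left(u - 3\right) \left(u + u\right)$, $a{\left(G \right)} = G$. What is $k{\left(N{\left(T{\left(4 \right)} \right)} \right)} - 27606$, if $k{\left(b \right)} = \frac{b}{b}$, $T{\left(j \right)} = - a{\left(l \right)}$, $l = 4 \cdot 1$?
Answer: $-27605$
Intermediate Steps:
$l = 4$
$T{\left(j \right)} = -4$ ($T{\left(j \right)} = \left(-1\right) 4 = -4$)
$N{\left(u \right)} = 2 u \left(-3 + u\right)$ ($N{\left(u \right)} = \left(-3 + u\right) 2 u = 2 u \left(-3 + u\right)$)
$k{\left(b \right)} = 1$
$k{\left(N{\left(T{\left(4 \right)} \right)} \right)} - 27606 = 1 - 27606 = -27605$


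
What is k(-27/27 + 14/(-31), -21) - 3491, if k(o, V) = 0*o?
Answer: -3491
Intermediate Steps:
k(o, V) = 0
k(-27/27 + 14/(-31), -21) - 3491 = 0 - 3491 = -3491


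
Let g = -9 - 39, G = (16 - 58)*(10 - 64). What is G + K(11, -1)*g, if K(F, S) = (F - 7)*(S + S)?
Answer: 2652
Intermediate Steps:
K(F, S) = 2*S*(-7 + F) (K(F, S) = (-7 + F)*(2*S) = 2*S*(-7 + F))
G = 2268 (G = -42*(-54) = 2268)
g = -48
G + K(11, -1)*g = 2268 + (2*(-1)*(-7 + 11))*(-48) = 2268 + (2*(-1)*4)*(-48) = 2268 - 8*(-48) = 2268 + 384 = 2652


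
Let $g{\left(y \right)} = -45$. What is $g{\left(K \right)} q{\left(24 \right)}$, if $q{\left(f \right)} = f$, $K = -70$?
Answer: $-1080$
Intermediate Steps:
$g{\left(K \right)} q{\left(24 \right)} = \left(-45\right) 24 = -1080$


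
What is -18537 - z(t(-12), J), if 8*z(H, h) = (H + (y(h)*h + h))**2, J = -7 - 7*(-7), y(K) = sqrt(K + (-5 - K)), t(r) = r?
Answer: -17547 - 315*I*sqrt(5) ≈ -17547.0 - 704.36*I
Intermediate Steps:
y(K) = I*sqrt(5) (y(K) = sqrt(-5) = I*sqrt(5))
J = 42 (J = -7 + 49 = 42)
z(H, h) = (H + h + I*h*sqrt(5))**2/8 (z(H, h) = (H + ((I*sqrt(5))*h + h))**2/8 = (H + (I*h*sqrt(5) + h))**2/8 = (H + (h + I*h*sqrt(5)))**2/8 = (H + h + I*h*sqrt(5))**2/8)
-18537 - z(t(-12), J) = -18537 - (-12 + 42 + I*42*sqrt(5))**2/8 = -18537 - (-12 + 42 + 42*I*sqrt(5))**2/8 = -18537 - (30 + 42*I*sqrt(5))**2/8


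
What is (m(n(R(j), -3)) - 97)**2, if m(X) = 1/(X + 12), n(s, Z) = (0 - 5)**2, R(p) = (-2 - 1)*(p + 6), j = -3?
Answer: 12873744/1369 ≈ 9403.8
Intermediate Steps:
R(p) = -18 - 3*p (R(p) = -3*(6 + p) = -18 - 3*p)
n(s, Z) = 25 (n(s, Z) = (-5)**2 = 25)
m(X) = 1/(12 + X)
(m(n(R(j), -3)) - 97)**2 = (1/(12 + 25) - 97)**2 = (1/37 - 97)**2 = (-3588/37)**2 = 12873744/1369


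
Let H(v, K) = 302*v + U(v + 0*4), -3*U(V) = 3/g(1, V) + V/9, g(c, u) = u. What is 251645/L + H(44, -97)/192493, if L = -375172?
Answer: -460935889429/766026470979 ≈ -0.60172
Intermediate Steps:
U(V) = -1/V - V/27 (U(V) = -(3/V + V/9)/3 = -1/V - V/27)
H(v, K) = -1/v + 8153*v/27 (H(v, K) = 302*v + (-1/(v + 0*4) - (v + 0*4)/27) = 302*v + (-1/(v + 0) - (v + 0)/27) = 302*v + (-1/v - v/27) = -1/v + 8153*v/27)
251645/L + H(44, -97)/192493 = 251645/(-375172) + (-1/44 + (8153/27)*44)/192493 = 251645*(-1/375172) + (-1*1/44 + 358732/27)*(1/192493) = -251645/375172 + (-1/44 + 358732/27)*(1/192493) = -251645/375172 + (15784181/1188)*(1/192493) = -251645/375172 + 2254883/32668812 = -460935889429/766026470979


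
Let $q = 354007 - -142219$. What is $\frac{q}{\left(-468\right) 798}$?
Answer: $- \frac{248113}{186732} \approx -1.3287$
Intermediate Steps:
$q = 496226$ ($q = 354007 + 142219 = 496226$)
$\frac{q}{\left(-468\right) 798} = \frac{496226}{\left(-468\right) 798} = \frac{496226}{-373464} = 496226 \left(- \frac{1}{373464}\right) = - \frac{248113}{186732}$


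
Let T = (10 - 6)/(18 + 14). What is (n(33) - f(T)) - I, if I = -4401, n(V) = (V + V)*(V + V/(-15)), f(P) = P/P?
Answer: 32164/5 ≈ 6432.8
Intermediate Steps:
T = ⅛ (T = 4/32 = 4*(1/32) = ⅛ ≈ 0.12500)
f(P) = 1
n(V) = 28*V²/15 (n(V) = (2*V)*(V + V*(-1/15)) = (2*V)*(V - V/15) = (2*V)*(14*V/15) = 28*V²/15)
(n(33) - f(T)) - I = ((28/15)*33² - 1*1) - 1*(-4401) = ((28/15)*1089 - 1) + 4401 = (10164/5 - 1) + 4401 = 10159/5 + 4401 = 32164/5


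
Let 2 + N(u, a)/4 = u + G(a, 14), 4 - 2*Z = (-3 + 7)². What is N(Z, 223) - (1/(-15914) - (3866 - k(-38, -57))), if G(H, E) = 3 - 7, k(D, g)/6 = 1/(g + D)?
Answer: 5772262519/1511830 ≈ 3818.1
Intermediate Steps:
Z = -6 (Z = 2 - (-3 + 7)²/2 = 2 - ½*4² = 2 - ½*16 = 2 - 8 = -6)
k(D, g) = 6/(D + g) (k(D, g) = 6/(g + D) = 6/(D + g))
G(H, E) = -4
N(u, a) = -24 + 4*u (N(u, a) = -8 + 4*(u - 4) = -8 + 4*(-4 + u) = -8 + (-16 + 4*u) = -24 + 4*u)
N(Z, 223) - (1/(-15914) - (3866 - k(-38, -57))) = (-24 + 4*(-6)) - (1/(-15914) - (3866 - 6/(-38 - 57))) = (-24 - 24) - (-1/15914 - (3866 - 6/(-95))) = -48 - (-1/15914 - (3866 - 6*(-1)/95)) = -48 - (-1/15914 - (3866 - 1*(-6/95))) = -48 - (-1/15914 - (3866 + 6/95)) = -48 - (-1/15914 - 1*367276/95) = -48 - (-1/15914 - 367276/95) = -48 - 1*(-5844830359/1511830) = -48 + 5844830359/1511830 = 5772262519/1511830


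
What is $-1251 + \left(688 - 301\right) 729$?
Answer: $280872$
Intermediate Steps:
$-1251 + \left(688 - 301\right) 729 = -1251 + 387 \cdot 729 = -1251 + 282123 = 280872$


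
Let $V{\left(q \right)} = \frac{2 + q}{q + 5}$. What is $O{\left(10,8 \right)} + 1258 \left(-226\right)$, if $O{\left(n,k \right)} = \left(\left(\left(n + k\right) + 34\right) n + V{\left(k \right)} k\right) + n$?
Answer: $- \frac{3689034}{13} \approx -2.8377 \cdot 10^{5}$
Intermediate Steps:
$V{\left(q \right)} = \frac{2 + q}{5 + q}$
$O{\left(n,k \right)} = n + n \left(34 + k + n\right) + \frac{k \left(2 + k\right)}{5 + k}$ ($O{\left(n,k \right)} = \left(\left(\left(n + k\right) + 34\right) n + \frac{2 + k}{5 + k} k\right) + n = \left(\left(\left(k + n\right) + 34\right) n + \frac{k \left(2 + k\right)}{5 + k}\right) + n = \left(\left(34 + k + n\right) n + \frac{k \left(2 + k\right)}{5 + k}\right) + n = \left(n \left(34 + k + n\right) + \frac{k \left(2 + k\right)}{5 + k}\right) + n = n + n \left(34 + k + n\right) + \frac{k \left(2 + k\right)}{5 + k}$)
$O{\left(10,8 \right)} + 1258 \left(-226\right) = \frac{8 \left(2 + 8\right) + 10 \left(5 + 8\right) \left(35 + 8 + 10\right)}{5 + 8} + 1258 \left(-226\right) = \frac{8 \cdot 10 + 10 \cdot 13 \cdot 53}{13} - 284308 = \frac{80 + 6890}{13} - 284308 = \frac{1}{13} \cdot 6970 - 284308 = \frac{6970}{13} - 284308 = - \frac{3689034}{13}$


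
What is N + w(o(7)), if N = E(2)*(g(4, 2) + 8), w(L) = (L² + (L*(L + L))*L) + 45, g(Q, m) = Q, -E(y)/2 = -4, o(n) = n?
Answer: 876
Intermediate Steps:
E(y) = 8 (E(y) = -2*(-4) = 8)
w(L) = 45 + L² + 2*L³ (w(L) = (L² + (L*(2*L))*L) + 45 = (L² + (2*L²)*L) + 45 = (L² + 2*L³) + 45 = 45 + L² + 2*L³)
N = 96 (N = 8*(4 + 8) = 8*12 = 96)
N + w(o(7)) = 96 + (45 + 7² + 2*7³) = 96 + (45 + 49 + 2*343) = 96 + (45 + 49 + 686) = 96 + 780 = 876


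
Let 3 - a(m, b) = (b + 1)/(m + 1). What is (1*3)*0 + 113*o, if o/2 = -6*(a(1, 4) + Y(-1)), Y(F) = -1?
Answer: 678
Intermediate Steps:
a(m, b) = 3 - (1 + b)/(1 + m) (a(m, b) = 3 - (b + 1)/(m + 1) = 3 - (1 + b)/(1 + m))
o = 6 (o = 2*(-6*((2 - 1*4 + 3*1)/(1 + 1) - 1)) = 2*(-6*((2 - 4 + 3)/2 - 1)) = 2*(-6*((½)*1 - 1)) = 2*(-6*(½ - 1)) = 2*(-6*(-½)) = 2*3 = 6)
(1*3)*0 + 113*o = (1*3)*0 + 113*6 = 3*0 + 678 = 0 + 678 = 678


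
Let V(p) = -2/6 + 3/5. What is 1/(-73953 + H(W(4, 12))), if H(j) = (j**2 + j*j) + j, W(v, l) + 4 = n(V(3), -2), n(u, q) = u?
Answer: -225/16633993 ≈ -1.3527e-5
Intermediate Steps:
V(p) = 4/15 (V(p) = -2*1/6 + 3*(1/5) = -1/3 + 3/5 = 4/15)
W(v, l) = -56/15 (W(v, l) = -4 + 4/15 = -56/15)
H(j) = j + 2*j**2 (H(j) = (j**2 + j**2) + j = 2*j**2 + j = j + 2*j**2)
1/(-73953 + H(W(4, 12))) = 1/(-73953 - 56*(1 + 2*(-56/15))/15) = 1/(-73953 - 56*(1 - 112/15)/15) = 1/(-73953 - 56/15*(-97/15)) = 1/(-73953 + 5432/225) = 1/(-16633993/225) = -225/16633993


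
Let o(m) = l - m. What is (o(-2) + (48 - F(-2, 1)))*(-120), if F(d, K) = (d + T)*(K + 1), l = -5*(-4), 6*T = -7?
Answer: -9160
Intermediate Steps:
T = -7/6 (T = (1/6)*(-7) = -7/6 ≈ -1.1667)
l = 20
F(d, K) = (1 + K)*(-7/6 + d) (F(d, K) = (d - 7/6)*(K + 1) = (-7/6 + d)*(1 + K) = (1 + K)*(-7/6 + d))
o(m) = 20 - m
(o(-2) + (48 - F(-2, 1)))*(-120) = ((20 - 1*(-2)) + (48 - (-7/6 - 2 - 7/6*1 + 1*(-2))))*(-120) = ((20 + 2) + (48 - (-7/6 - 2 - 7/6 - 2)))*(-120) = (22 + (48 - 1*(-19/3)))*(-120) = (22 + (48 + 19/3))*(-120) = (22 + 163/3)*(-120) = (229/3)*(-120) = -9160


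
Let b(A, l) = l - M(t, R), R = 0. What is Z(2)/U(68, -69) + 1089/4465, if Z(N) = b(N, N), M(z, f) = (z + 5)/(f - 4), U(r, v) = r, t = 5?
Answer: 188289/607240 ≈ 0.31007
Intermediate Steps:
M(z, f) = (5 + z)/(-4 + f)
b(A, l) = 5/2 + l (b(A, l) = l - (5 + 5)/(-4 + 0) = l - 10/(-4) = l - (-1)*10/4 = l - 1*(-5/2) = l + 5/2 = 5/2 + l)
Z(N) = 5/2 + N
Z(2)/U(68, -69) + 1089/4465 = (5/2 + 2)/68 + 1089/4465 = (9/2)*(1/68) + 1089*(1/4465) = 9/136 + 1089/4465 = 188289/607240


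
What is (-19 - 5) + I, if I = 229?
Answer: 205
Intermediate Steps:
(-19 - 5) + I = (-19 - 5) + 229 = -24 + 229 = 205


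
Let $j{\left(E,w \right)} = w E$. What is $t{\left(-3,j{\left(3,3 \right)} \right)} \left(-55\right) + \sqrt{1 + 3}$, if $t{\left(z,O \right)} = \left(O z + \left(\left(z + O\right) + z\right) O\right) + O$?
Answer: $-493$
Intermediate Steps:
$j{\left(E,w \right)} = E w$
$t{\left(z,O \right)} = O + O z + O \left(O + 2 z\right)$ ($t{\left(z,O \right)} = \left(O z + \left(\left(O + z\right) + z\right) O\right) + O = \left(O z + \left(O + 2 z\right) O\right) + O = \left(O z + O \left(O + 2 z\right)\right) + O = O + O z + O \left(O + 2 z\right)$)
$t{\left(-3,j{\left(3,3 \right)} \right)} \left(-55\right) + \sqrt{1 + 3} = 3 \cdot 3 \left(1 + 3 \cdot 3 + 3 \left(-3\right)\right) \left(-55\right) + \sqrt{1 + 3} = 9 \left(1 + 9 - 9\right) \left(-55\right) + \sqrt{4} = 9 \cdot 1 \left(-55\right) + 2 = 9 \left(-55\right) + 2 = -495 + 2 = -493$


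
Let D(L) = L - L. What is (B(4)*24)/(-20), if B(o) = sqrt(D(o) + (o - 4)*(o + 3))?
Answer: 0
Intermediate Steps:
D(L) = 0
B(o) = sqrt((-4 + o)*(3 + o)) (B(o) = sqrt(0 + (o - 4)*(o + 3)) = sqrt(0 + (-4 + o)*(3 + o)) = sqrt((-4 + o)*(3 + o)))
(B(4)*24)/(-20) = (sqrt(-12 + 4**2 - 1*4)*24)/(-20) = (sqrt(-12 + 16 - 4)*24)*(-1/20) = (sqrt(0)*24)*(-1/20) = (0*24)*(-1/20) = 0*(-1/20) = 0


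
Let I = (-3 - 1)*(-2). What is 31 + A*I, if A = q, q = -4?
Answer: -1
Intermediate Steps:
I = 8 (I = -4*(-2) = 8)
A = -4
31 + A*I = 31 - 4*8 = 31 - 32 = -1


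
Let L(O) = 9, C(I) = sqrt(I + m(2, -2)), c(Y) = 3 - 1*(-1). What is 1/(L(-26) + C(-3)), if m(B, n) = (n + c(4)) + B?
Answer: 1/10 ≈ 0.10000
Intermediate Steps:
c(Y) = 4 (c(Y) = 3 + 1 = 4)
m(B, n) = 4 + B + n (m(B, n) = (n + 4) + B = (4 + n) + B = 4 + B + n)
C(I) = sqrt(4 + I) (C(I) = sqrt(I + (4 + 2 - 2)) = sqrt(I + 4) = sqrt(4 + I))
1/(L(-26) + C(-3)) = 1/(9 + sqrt(4 - 3)) = 1/(9 + sqrt(1)) = 1/(9 + 1) = 1/10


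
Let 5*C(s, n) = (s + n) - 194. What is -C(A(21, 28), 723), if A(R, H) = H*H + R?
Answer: -1334/5 ≈ -266.80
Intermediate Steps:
A(R, H) = R + H**2 (A(R, H) = H**2 + R = R + H**2)
C(s, n) = -194/5 + n/5 + s/5 (C(s, n) = ((s + n) - 194)/5 = ((n + s) - 194)/5 = (-194 + n + s)/5 = -194/5 + n/5 + s/5)
-C(A(21, 28), 723) = -(-194/5 + (1/5)*723 + (21 + 28**2)/5) = -(-194/5 + 723/5 + (21 + 784)/5) = -(-194/5 + 723/5 + (1/5)*805) = -(-194/5 + 723/5 + 161) = -1*1334/5 = -1334/5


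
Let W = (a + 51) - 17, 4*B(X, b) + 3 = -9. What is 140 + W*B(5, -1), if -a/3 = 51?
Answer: 497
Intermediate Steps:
a = -153 (a = -3*51 = -153)
B(X, b) = -3 (B(X, b) = -¾ + (¼)*(-9) = -¾ - 9/4 = -3)
W = -119 (W = (-153 + 51) - 17 = -102 - 17 = -119)
140 + W*B(5, -1) = 140 - 119*(-3) = 140 + 357 = 497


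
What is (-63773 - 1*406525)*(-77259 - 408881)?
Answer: 228630669720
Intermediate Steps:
(-63773 - 1*406525)*(-77259 - 408881) = (-63773 - 406525)*(-486140) = -470298*(-486140) = 228630669720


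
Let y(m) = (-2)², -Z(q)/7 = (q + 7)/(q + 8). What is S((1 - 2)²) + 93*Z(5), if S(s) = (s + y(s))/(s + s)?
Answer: -15559/26 ≈ -598.42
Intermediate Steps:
Z(q) = -7*(7 + q)/(8 + q) (Z(q) = -7*(q + 7)/(q + 8) = -7*(7 + q)/(8 + q))
y(m) = 4
S(s) = (4 + s)/(2*s) (S(s) = (s + 4)/(s + s) = (4 + s)/((2*s)) = (4 + s)*(1/(2*s)) = (4 + s)/(2*s))
S((1 - 2)²) + 93*Z(5) = (4 + (1 - 2)²)/(2*((1 - 2)²)) + 93*(7*(-7 - 1*5)/(8 + 5)) = (4 + (-1)²)/(2*((-1)²)) + 93*(7*(-7 - 5)/13) = (½)*(4 + 1)/1 + 93*(7*(1/13)*(-12)) = (½)*1*5 + 93*(-84/13) = 5/2 - 7812/13 = -15559/26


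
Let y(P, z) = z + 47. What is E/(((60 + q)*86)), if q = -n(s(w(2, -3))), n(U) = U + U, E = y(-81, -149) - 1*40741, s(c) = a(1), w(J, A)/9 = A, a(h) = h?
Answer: -40843/4988 ≈ -8.1882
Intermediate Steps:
w(J, A) = 9*A
y(P, z) = 47 + z
s(c) = 1
E = -40843 (E = (47 - 149) - 1*40741 = -102 - 40741 = -40843)
n(U) = 2*U
q = -2 ≈ -2.0000
E/(((60 + q)*86)) = -40843*1/(86*(60 - 2)) = -40843/(58*86) = -40843/4988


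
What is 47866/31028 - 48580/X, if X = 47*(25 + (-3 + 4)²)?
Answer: -362211997/9479054 ≈ -38.212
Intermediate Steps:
X = 1222 (X = 47*(25 + 1²) = 47*(25 + 1) = 47*26 = 1222)
47866/31028 - 48580/X = 47866/31028 - 48580/1222 = 47866*(1/31028) - 48580*1/1222 = 23933/15514 - 24290/611 = -362211997/9479054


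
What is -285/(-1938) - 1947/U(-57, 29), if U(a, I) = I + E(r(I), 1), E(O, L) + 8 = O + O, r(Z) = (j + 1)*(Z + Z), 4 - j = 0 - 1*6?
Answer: -59713/44098 ≈ -1.3541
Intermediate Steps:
j = 10 (j = 4 - (0 - 1*6) = 4 - (0 - 6) = 4 - 1*(-6) = 4 + 6 = 10)
r(Z) = 22*Z (r(Z) = (10 + 1)*(Z + Z) = 11*(2*Z) = 22*Z)
E(O, L) = -8 + 2*O (E(O, L) = -8 + (O + O) = -8 + 2*O)
U(a, I) = -8 + 45*I (U(a, I) = I + (-8 + 2*(22*I)) = I + (-8 + 44*I) = -8 + 45*I)
-285/(-1938) - 1947/U(-57, 29) = -285/(-1938) - 1947/(-8 + 45*29) = -285*(-1/1938) - 1947/(-8 + 1305) = 5/34 - 1947/1297 = -59713/44098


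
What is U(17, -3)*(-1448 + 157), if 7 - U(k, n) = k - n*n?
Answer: 1291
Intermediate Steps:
U(k, n) = 7 + n**2 - k (U(k, n) = 7 - (k - n*n) = 7 - (k - n**2) = 7 + (n**2 - k) = 7 + n**2 - k)
U(17, -3)*(-1448 + 157) = (7 + (-3)**2 - 1*17)*(-1448 + 157) = (7 + 9 - 17)*(-1291) = -1*(-1291) = 1291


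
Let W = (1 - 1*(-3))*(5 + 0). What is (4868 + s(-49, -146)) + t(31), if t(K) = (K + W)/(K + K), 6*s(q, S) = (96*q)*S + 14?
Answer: 22196339/186 ≈ 1.1934e+5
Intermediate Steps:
s(q, S) = 7/3 + 16*S*q (s(q, S) = ((96*q)*S + 14)/6 = (96*S*q + 14)/6 = (14 + 96*S*q)/6 = 7/3 + 16*S*q)
W = 20 (W = (1 + 3)*5 = 4*5 = 20)
t(K) = (20 + K)/(2*K) (t(K) = (K + 20)/(K + K) = (20 + K)/((2*K)) = (20 + K)*(1/(2*K)) = (20 + K)/(2*K))
(4868 + s(-49, -146)) + t(31) = (4868 + (7/3 + 16*(-146)*(-49))) + (½)*(20 + 31)/31 = (4868 + (7/3 + 114464)) + (½)*(1/31)*51 = (4868 + 343399/3) + 51/62 = 358003/3 + 51/62 = 22196339/186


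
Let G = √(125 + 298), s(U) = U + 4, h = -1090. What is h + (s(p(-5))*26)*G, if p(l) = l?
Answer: -1090 - 78*√47 ≈ -1624.7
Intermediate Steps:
s(U) = 4 + U
G = 3*√47 (G = √423 = 3*√47 ≈ 20.567)
h + (s(p(-5))*26)*G = -1090 + ((4 - 5)*26)*(3*√47) = -1090 + (-1*26)*(3*√47) = -1090 - 78*√47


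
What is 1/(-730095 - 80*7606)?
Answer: -1/1338575 ≈ -7.4706e-7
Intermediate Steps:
1/(-730095 - 80*7606) = 1/(-730095 - 608480) = 1/(-1338575) = -1/1338575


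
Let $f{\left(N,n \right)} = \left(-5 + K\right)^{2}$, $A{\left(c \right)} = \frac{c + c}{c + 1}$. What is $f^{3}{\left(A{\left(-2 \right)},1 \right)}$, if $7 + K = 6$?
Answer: $46656$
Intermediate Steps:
$K = -1$ ($K = -7 + 6 = -1$)
$A{\left(c \right)} = \frac{2 c}{1 + c}$
$f{\left(N,n \right)} = 36$ ($f{\left(N,n \right)} = \left(-5 - 1\right)^{2} = \left(-6\right)^{2} = 36$)
$f^{3}{\left(A{\left(-2 \right)},1 \right)} = 36^{3} = 46656$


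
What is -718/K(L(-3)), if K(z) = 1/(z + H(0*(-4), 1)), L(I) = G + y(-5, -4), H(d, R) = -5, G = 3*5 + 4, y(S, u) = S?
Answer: -6462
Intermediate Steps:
G = 19 (G = 15 + 4 = 19)
L(I) = 14 (L(I) = 19 - 5 = 14)
K(z) = 1/(-5 + z) (K(z) = 1/(z - 5) = 1/(-5 + z))
-718/K(L(-3)) = -718/(1/(-5 + 14)) = -718/(1/9) = -718/⅑ = -718*9 = -6462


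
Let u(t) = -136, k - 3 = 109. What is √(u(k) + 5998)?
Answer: √5862 ≈ 76.564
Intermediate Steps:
k = 112 (k = 3 + 109 = 112)
√(u(k) + 5998) = √(-136 + 5998) = √5862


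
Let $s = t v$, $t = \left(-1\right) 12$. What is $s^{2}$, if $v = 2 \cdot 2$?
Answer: $2304$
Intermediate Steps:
$t = -12$
$v = 4$
$s = -48$ ($s = \left(-12\right) 4 = -48$)
$s^{2} = \left(-48\right)^{2} = 2304$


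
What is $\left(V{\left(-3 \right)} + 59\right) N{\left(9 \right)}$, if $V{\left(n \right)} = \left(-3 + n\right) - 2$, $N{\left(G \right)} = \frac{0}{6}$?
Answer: $0$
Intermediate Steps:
$N{\left(G \right)} = 0$ ($N{\left(G \right)} = 0 \cdot \frac{1}{6} = 0$)
$V{\left(n \right)} = -5 + n$
$\left(V{\left(-3 \right)} + 59\right) N{\left(9 \right)} = \left(\left(-5 - 3\right) + 59\right) 0 = \left(-8 + 59\right) 0 = 51 \cdot 0 = 0$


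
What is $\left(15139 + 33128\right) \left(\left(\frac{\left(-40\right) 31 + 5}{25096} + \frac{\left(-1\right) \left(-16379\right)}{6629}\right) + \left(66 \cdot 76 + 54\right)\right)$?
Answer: $\frac{40730353023230883}{166361384} \approx 2.4483 \cdot 10^{8}$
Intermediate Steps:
$\left(15139 + 33128\right) \left(\left(\frac{\left(-40\right) 31 + 5}{25096} + \frac{\left(-1\right) \left(-16379\right)}{6629}\right) + \left(66 \cdot 76 + 54\right)\right) = 48267 \left(\left(\left(-1240 + 5\right) \frac{1}{25096} + 16379 \cdot \frac{1}{6629}\right) + \left(5016 + 54\right)\right) = 48267 \left(\left(\left(-1235\right) \frac{1}{25096} + \frac{16379}{6629}\right) + 5070\right) = 48267 \left(\left(- \frac{1235}{25096} + \frac{16379}{6629}\right) + 5070\right) = 48267 \left(\frac{402860569}{166361384} + 5070\right) = 48267 \cdot \frac{843855077449}{166361384} = \frac{40730353023230883}{166361384}$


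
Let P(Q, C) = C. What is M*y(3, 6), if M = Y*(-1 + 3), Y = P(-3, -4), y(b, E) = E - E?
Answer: 0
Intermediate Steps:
y(b, E) = 0
Y = -4
M = -8 (M = -4*(-1 + 3) = -4*2 = -8)
M*y(3, 6) = -8*0 = 0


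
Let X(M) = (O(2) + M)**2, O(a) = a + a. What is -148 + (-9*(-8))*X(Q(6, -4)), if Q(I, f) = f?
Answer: -148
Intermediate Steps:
O(a) = 2*a
X(M) = (4 + M)**2 (X(M) = (2*2 + M)**2 = (4 + M)**2)
-148 + (-9*(-8))*X(Q(6, -4)) = -148 + (-9*(-8))*(4 - 4)**2 = -148 + 72*0**2 = -148 + 72*0 = -148 + 0 = -148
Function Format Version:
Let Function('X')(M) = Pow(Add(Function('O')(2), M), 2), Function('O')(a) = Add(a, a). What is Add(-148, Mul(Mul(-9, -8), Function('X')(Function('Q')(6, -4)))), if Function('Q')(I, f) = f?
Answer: -148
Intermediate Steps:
Function('O')(a) = Mul(2, a)
Function('X')(M) = Pow(Add(4, M), 2) (Function('X')(M) = Pow(Add(Mul(2, 2), M), 2) = Pow(Add(4, M), 2))
Add(-148, Mul(Mul(-9, -8), Function('X')(Function('Q')(6, -4)))) = Add(-148, Mul(Mul(-9, -8), Pow(Add(4, -4), 2))) = Add(-148, Mul(72, Pow(0, 2))) = Add(-148, Mul(72, 0)) = Add(-148, 0) = -148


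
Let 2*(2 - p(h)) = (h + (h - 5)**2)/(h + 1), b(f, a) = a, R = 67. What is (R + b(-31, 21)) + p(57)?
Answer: 7679/116 ≈ 66.198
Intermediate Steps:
p(h) = 2 - (h + (-5 + h)**2)/(2*(1 + h)) (p(h) = 2 - (h + (h - 5)**2)/(2*(h + 1)) = 2 - (h + (-5 + h)**2)/(2*(1 + h)))
(R + b(-31, 21)) + p(57) = (67 + 21) + (-21 - 1*57**2 + 13*57)/(2*(1 + 57)) = 88 + (1/2)*(-21 - 1*3249 + 741)/58 = 88 + (1/2)*(1/58)*(-21 - 3249 + 741) = 88 + (1/2)*(1/58)*(-2529) = 88 - 2529/116 = 7679/116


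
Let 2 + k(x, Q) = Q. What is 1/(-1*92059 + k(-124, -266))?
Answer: -1/92327 ≈ -1.0831e-5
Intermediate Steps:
k(x, Q) = -2 + Q
1/(-1*92059 + k(-124, -266)) = 1/(-1*92059 + (-2 - 266)) = 1/(-92059 - 268) = 1/(-92327) = -1/92327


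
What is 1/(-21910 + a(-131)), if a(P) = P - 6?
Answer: -1/22047 ≈ -4.5358e-5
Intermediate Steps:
a(P) = -6 + P
1/(-21910 + a(-131)) = 1/(-21910 + (-6 - 131)) = 1/(-21910 - 137) = 1/(-22047) = -1/22047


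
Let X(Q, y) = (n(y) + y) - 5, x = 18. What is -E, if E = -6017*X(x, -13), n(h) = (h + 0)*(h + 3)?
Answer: 673904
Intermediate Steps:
n(h) = h*(3 + h)
X(Q, y) = -5 + y + y*(3 + y) (X(Q, y) = (y*(3 + y) + y) - 5 = (y + y*(3 + y)) - 5 = -5 + y + y*(3 + y))
E = -673904 (E = -6017*(-5 - 13 - 13*(3 - 13)) = -6017*(-5 - 13 - 13*(-10)) = -6017*(-5 - 13 + 130) = -6017*112 = -673904)
-E = -1*(-673904) = 673904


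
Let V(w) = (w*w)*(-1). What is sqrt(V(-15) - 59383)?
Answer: 2*I*sqrt(14902) ≈ 244.15*I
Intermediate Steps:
V(w) = -w**2 (V(w) = w**2*(-1) = -w**2)
sqrt(V(-15) - 59383) = sqrt(-1*(-15)**2 - 59383) = sqrt(-1*225 - 59383) = sqrt(-225 - 59383) = sqrt(-59608) = 2*I*sqrt(14902)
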